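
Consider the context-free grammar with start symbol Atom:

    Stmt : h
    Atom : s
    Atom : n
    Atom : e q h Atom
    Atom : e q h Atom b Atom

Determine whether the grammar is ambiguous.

Witness: e q h e q h n b n

Derivation 1: Atom ⇒ e q h Atom ⇒ e q h e q h Atom b Atom ⇒ e q h e q h n b Atom ⇒ e q h e q h n b n
Derivation 2: Atom ⇒ e q h Atom b Atom ⇒ e q h e q h Atom b Atom ⇒ e q h e q h n b Atom ⇒ e q h e q h n b n

Two distinct leftmost derivations for the same string.

Ambiguous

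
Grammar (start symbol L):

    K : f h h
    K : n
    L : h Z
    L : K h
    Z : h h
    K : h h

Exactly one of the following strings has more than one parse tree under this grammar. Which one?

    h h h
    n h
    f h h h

h h h: 2 trees
n h: 1 tree
f h h h: 1 tree

h h h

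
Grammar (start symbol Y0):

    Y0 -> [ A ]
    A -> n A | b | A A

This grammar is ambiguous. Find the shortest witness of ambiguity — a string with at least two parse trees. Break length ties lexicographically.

length 3: no string has ≥2 trees
length 4: no string has ≥2 trees
length 5: [ b b b ] has 2 parse trees

Two derivations of [ b b b ]:
  Y0 ⇒ [ A ] ⇒ [ A A ] ⇒ [ b A ] ⇒ [ b A A ] ⇒ [ b b A ] ⇒ [ b b b ]
  Y0 ⇒ [ A ] ⇒ [ A A ] ⇒ [ A A A ] ⇒ [ b A A ] ⇒ [ b b A ] ⇒ [ b b b ]

[ b b b ]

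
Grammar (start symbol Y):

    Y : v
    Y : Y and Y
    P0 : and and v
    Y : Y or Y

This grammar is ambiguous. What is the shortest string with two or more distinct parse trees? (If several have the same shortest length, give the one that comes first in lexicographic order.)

length 1: no string has ≥2 trees
length 3: no string has ≥2 trees
length 5: v and v and v has 2 parse trees

Two derivations of v and v and v:
  Y ⇒ Y and Y ⇒ v and Y ⇒ v and Y and Y ⇒ v and v and Y ⇒ v and v and v
  Y ⇒ Y and Y ⇒ Y and Y and Y ⇒ v and Y and Y ⇒ v and v and Y ⇒ v and v and v

v and v and v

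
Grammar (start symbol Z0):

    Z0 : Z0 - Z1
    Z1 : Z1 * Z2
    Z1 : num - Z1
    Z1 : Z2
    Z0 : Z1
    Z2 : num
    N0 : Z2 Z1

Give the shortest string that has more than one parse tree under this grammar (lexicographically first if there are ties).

num - num

length 1: no string has ≥2 trees
length 3: num - num has 2 parse trees

Two derivations of num - num:
  Z0 ⇒ Z0 - Z1 ⇒ Z1 - Z1 ⇒ Z2 - Z1 ⇒ num - Z1 ⇒ num - Z2 ⇒ num - num
  Z0 ⇒ Z1 ⇒ num - Z1 ⇒ num - Z2 ⇒ num - num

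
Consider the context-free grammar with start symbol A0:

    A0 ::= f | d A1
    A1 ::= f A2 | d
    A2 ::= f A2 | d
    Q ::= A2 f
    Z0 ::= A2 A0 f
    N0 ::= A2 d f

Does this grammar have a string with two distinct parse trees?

Unambiguous

(Q, Z0, N0 are unreachable from A0, so their rules don't affect L(A0).) Restricted to the reachable nonterminals, every rule has the form A → t or A → t B, and no two rules for the same A share a first terminal. The grammar encodes a DFA — one run per string.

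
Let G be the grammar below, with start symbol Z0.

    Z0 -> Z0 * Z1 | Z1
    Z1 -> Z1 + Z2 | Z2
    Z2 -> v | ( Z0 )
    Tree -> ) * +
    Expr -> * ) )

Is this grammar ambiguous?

(Tree, Expr are unreachable from Z0, so their rules don't affect L(Z0).) This is a standard precedence ladder (Z0 over Z1 over Z2), with each level left-recursive on its own operator ('*' at Z0, '+' at Z1). That structure is LR(1), hence unambiguous.

Unambiguous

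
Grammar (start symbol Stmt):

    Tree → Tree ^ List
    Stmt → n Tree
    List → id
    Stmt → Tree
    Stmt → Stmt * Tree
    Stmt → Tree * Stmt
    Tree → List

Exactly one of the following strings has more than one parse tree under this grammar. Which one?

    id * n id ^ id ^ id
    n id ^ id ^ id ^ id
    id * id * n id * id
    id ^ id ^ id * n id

id * id * n id * id

id * n id ^ id ^ id: 1 tree
n id ^ id ^ id ^ id: 1 tree
id * id * n id * id: 3 trees
id ^ id ^ id * n id: 1 tree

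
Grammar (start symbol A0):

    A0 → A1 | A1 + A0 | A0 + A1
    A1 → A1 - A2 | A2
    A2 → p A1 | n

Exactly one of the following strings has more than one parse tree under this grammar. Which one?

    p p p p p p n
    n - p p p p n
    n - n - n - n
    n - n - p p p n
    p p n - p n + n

p p n - p n + n

p p p p p p n: 1 tree
n - p p p p n: 1 tree
n - n - n - n: 1 tree
n - n - p p p n: 1 tree
p p n - p n + n: 6 trees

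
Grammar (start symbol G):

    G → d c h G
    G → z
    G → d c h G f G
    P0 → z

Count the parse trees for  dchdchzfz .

Parse trees for dchdchzfz:
  [G d c h [G d c h [G z] f [G z]]]
  [G d c h [G d c h [G z]] f [G z]]

2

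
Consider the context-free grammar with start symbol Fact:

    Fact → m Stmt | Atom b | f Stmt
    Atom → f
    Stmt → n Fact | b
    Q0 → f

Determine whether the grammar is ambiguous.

Ambiguous

Witness: f b

Derivation 1: Fact ⇒ Atom b ⇒ f b
Derivation 2: Fact ⇒ f Stmt ⇒ f b

Two distinct leftmost derivations for the same string.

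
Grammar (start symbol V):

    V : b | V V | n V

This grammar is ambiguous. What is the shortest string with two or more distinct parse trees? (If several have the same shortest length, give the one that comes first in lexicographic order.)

length 1: no string has ≥2 trees
length 2: no string has ≥2 trees
length 3: b b b has 2 parse trees

Two derivations of b b b:
  V ⇒ V V ⇒ b V ⇒ b V V ⇒ b b V ⇒ b b b
  V ⇒ V V ⇒ V V V ⇒ b V V ⇒ b b V ⇒ b b b

b b b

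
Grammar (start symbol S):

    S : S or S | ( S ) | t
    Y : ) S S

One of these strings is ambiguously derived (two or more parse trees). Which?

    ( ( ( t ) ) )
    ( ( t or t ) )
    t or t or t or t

( ( ( t ) ) ): 1 tree
( ( t or t ) ): 1 tree
t or t or t or t: 5 trees

t or t or t or t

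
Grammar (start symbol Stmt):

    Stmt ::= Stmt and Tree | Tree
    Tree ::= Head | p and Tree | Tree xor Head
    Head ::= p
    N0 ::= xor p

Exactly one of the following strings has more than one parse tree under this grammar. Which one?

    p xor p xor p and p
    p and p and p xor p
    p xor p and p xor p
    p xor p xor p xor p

p xor p xor p and p: 1 tree
p and p and p xor p: 7 trees
p xor p and p xor p: 1 tree
p xor p xor p xor p: 1 tree

p and p and p xor p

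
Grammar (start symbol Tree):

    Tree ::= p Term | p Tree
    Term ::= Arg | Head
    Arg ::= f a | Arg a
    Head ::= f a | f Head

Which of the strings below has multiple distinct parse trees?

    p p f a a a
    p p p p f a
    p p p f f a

p p p p f a

p p f a a a: 1 tree
p p p p f a: 2 trees
p p p f f a: 1 tree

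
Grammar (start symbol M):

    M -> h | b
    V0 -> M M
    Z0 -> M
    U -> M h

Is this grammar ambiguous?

Unambiguous

(V0, Z0, U are unreachable from M, so their rules don't affect L(M).) The reachable rules are right-linear with at most one rule per (nonterminal, next-terminal) pair. Each input token forces the next rule, so parsing is deterministic.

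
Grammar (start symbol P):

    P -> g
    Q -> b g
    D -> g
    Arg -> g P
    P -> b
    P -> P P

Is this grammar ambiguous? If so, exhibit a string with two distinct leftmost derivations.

Ambiguous

Witness: b b b

Derivation 1: P ⇒ P P ⇒ b P ⇒ b P P ⇒ b b P ⇒ b b b
Derivation 2: P ⇒ P P ⇒ P P P ⇒ b P P ⇒ b b P ⇒ b b b

Two distinct leftmost derivations for the same string.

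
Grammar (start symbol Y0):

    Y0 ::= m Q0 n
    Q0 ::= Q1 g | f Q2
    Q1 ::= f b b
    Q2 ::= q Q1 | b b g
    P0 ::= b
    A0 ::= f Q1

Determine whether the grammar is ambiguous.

Ambiguous

Witness: m f b b g n

Derivation 1: Y0 ⇒ m Q0 n ⇒ m Q1 g n ⇒ m f b b g n
Derivation 2: Y0 ⇒ m Q0 n ⇒ m f Q2 n ⇒ m f b b g n

Two distinct leftmost derivations for the same string.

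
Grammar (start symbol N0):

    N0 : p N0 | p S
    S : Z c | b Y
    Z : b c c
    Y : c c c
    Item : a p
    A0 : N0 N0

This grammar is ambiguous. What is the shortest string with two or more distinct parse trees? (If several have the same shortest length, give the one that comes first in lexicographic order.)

length 5: p b c c c has 2 parse trees

Two derivations of p b c c c:
  N0 ⇒ p S ⇒ p Z c ⇒ p b c c c
  N0 ⇒ p S ⇒ p b Y ⇒ p b c c c

p b c c c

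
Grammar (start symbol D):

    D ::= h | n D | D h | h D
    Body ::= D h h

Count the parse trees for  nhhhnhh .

7

Parse trees for nhhhnhh:
  [D n [D [D h [D h [D h [D n [D h]]]]] h]]
  [D n [D h [D [D h [D h [D n [D h]]]] h]]]
  [D n [D h [D h [D [D h [D n [D h]]] h]]]]
  [D n [D h [D h [D h [D n [D [D h] h]]]]]]
  [D n [D h [D h [D h [D n [D h [D h]]]]]]]
  [D n [D h [D h [D h [D [D n [D h]] h]]]]]
  [D [D n [D h [D h [D h [D n [D h]]]]]] h]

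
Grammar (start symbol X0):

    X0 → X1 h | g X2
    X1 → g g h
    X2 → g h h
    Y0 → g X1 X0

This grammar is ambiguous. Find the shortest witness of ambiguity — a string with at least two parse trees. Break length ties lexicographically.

length 4: g g h h has 2 parse trees

Two derivations of g g h h:
  X0 ⇒ X1 h ⇒ g g h h
  X0 ⇒ g X2 ⇒ g g h h

g g h h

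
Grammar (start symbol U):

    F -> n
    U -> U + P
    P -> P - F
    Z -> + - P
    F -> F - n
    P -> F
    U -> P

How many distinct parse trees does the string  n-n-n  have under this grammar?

4

Parse trees for n-n-n:
  [U [P [P [F n]] - [F [F n] - n]]]
  [U [P [P [P [F n]] - [F n]] - [F n]]]
  [U [P [P [F [F n] - n]] - [F n]]]
  [U [P [F [F [F n] - n] - n]]]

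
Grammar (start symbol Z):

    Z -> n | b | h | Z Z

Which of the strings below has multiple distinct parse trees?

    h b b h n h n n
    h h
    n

h b b h n h n n

h b b h n h n n: 429 trees
h h: 1 tree
n: 1 tree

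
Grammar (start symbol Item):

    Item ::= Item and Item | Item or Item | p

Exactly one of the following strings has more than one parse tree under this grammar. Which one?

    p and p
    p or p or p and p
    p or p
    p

p and p: 1 tree
p or p or p and p: 5 trees
p or p: 1 tree
p: 1 tree

p or p or p and p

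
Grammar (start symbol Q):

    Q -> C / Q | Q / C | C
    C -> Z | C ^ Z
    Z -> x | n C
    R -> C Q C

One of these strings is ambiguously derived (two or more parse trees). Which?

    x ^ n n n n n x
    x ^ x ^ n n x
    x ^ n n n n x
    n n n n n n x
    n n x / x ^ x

x ^ n n n n n x: 1 tree
x ^ x ^ n n x: 1 tree
x ^ n n n n x: 1 tree
n n n n n n x: 1 tree
n n x / x ^ x: 2 trees

n n x / x ^ x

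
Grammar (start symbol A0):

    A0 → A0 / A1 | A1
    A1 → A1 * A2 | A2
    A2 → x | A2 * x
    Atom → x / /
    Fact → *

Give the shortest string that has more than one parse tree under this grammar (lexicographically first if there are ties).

x * x

length 1: no string has ≥2 trees
length 3: x * x has 2 parse trees

Two derivations of x * x:
  A0 ⇒ A1 ⇒ A1 * A2 ⇒ A2 * A2 ⇒ x * A2 ⇒ x * x
  A0 ⇒ A1 ⇒ A2 ⇒ A2 * x ⇒ x * x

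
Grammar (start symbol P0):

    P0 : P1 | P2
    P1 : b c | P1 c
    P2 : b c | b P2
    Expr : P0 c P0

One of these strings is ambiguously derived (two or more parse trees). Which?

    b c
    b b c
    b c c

b c: 2 trees
b b c: 1 tree
b c c: 1 tree

b c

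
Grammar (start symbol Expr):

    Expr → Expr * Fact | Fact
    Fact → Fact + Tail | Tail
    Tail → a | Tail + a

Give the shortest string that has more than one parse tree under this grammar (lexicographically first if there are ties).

a + a

length 1: no string has ≥2 trees
length 3: a + a has 2 parse trees

Two derivations of a + a:
  Expr ⇒ Fact ⇒ Fact + Tail ⇒ Tail + Tail ⇒ a + Tail ⇒ a + a
  Expr ⇒ Fact ⇒ Tail ⇒ Tail + a ⇒ a + a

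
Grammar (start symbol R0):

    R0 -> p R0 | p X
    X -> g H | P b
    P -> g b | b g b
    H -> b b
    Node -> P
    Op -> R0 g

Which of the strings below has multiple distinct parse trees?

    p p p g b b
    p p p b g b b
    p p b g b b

p p p g b b: 2 trees
p p p b g b b: 1 tree
p p b g b b: 1 tree

p p p g b b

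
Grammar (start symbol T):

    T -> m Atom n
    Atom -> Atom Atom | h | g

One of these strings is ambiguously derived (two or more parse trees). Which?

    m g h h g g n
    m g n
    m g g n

m g h h g g n: 14 trees
m g n: 1 tree
m g g n: 1 tree

m g h h g g n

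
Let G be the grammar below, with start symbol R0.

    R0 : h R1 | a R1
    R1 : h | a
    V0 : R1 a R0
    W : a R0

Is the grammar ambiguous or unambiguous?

(V0, W are unreachable from R0, so their rules don't affect L(R0).) Each reachable nonterminal has at most one production per leading terminal, and all productions are right-linear; the derivation is determined token-by-token.

Unambiguous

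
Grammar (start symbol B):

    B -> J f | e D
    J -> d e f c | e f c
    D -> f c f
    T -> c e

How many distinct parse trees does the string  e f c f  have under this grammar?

Parse trees for e f c f:
  [B [J e f c] f]
  [B e [D f c f]]

2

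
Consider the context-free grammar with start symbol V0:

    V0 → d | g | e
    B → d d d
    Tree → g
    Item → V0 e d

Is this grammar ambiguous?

Unambiguous

Only V0 is reachable from V0; ignoring the rest: Restricted to the reachable nonterminals, every rule has the form A → t or A → t B, and no two rules for the same A share a first terminal. The grammar encodes a DFA — one run per string.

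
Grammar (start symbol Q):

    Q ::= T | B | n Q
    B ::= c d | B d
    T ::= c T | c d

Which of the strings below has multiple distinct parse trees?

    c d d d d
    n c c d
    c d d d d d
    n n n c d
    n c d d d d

n n n c d

c d d d d: 1 tree
n c c d: 1 tree
c d d d d d: 1 tree
n n n c d: 2 trees
n c d d d d: 1 tree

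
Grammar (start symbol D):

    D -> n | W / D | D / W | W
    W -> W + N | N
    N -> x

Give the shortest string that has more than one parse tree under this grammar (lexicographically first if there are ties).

x / x

length 1: no string has ≥2 trees
length 3: x / x has 2 parse trees

Two derivations of x / x:
  D ⇒ W / D ⇒ N / D ⇒ x / D ⇒ x / W ⇒ x / N ⇒ x / x
  D ⇒ D / W ⇒ W / W ⇒ N / W ⇒ x / W ⇒ x / N ⇒ x / x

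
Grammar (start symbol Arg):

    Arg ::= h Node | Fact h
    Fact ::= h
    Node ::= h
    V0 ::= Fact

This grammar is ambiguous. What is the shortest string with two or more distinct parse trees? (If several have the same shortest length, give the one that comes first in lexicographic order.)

h h

length 2: h h has 2 parse trees

Two derivations of h h:
  Arg ⇒ h Node ⇒ h h
  Arg ⇒ Fact h ⇒ h h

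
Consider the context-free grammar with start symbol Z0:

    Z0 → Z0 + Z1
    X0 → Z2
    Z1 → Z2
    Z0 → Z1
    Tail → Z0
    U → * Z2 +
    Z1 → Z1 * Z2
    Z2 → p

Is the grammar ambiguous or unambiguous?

Only Z0, Z1, Z2 are reachable from Z0; ignoring the rest: Z0 → Z0 + Z1 | Z1  ;  Z1 → Z1 * Z2 | Z2  — a left-associative chain with Z2 at the bottom. Each string factors uniquely by precedence.

Unambiguous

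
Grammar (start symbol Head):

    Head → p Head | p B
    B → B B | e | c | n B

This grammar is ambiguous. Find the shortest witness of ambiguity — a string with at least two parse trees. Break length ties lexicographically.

p c c c

length 2: no string has ≥2 trees
length 3: no string has ≥2 trees
length 4: p c c c has 2 parse trees

Two derivations of p c c c:
  Head ⇒ p B ⇒ p B B ⇒ p B B B ⇒ p c B B ⇒ p c c B ⇒ p c c c
  Head ⇒ p B ⇒ p B B ⇒ p c B ⇒ p c B B ⇒ p c c B ⇒ p c c c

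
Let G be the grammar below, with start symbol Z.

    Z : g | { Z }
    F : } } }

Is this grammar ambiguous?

Only Z is reachable from Z; ignoring the rest: Each string is a nest of matched brackets around a single atom. An opening bracket forces the recursive rule; an atom forces the base rule.

Unambiguous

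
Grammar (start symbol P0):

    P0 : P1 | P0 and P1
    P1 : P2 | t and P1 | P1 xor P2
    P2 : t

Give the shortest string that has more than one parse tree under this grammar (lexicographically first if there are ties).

t and t

length 1: no string has ≥2 trees
length 3: t and t has 2 parse trees

Two derivations of t and t:
  P0 ⇒ P1 ⇒ t and P1 ⇒ t and P2 ⇒ t and t
  P0 ⇒ P0 and P1 ⇒ P1 and P1 ⇒ P2 and P1 ⇒ t and P1 ⇒ t and P2 ⇒ t and t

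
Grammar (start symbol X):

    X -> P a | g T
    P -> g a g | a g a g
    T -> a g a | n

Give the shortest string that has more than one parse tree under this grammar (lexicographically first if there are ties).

length 2: no string has ≥2 trees
length 4: g a g a has 2 parse trees

Two derivations of g a g a:
  X ⇒ P a ⇒ g a g a
  X ⇒ g T ⇒ g a g a

g a g a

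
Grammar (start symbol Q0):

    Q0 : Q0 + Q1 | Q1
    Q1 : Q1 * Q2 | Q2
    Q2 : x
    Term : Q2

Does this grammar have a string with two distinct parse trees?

(Term is unreachable from Q0, so its rules don't affect L(Q0).) Q0 → Q0 + Q1 | Q1  ;  Q1 → Q1 * Q2 | Q2  — a left-associative chain with Q2 at the bottom. Each string factors uniquely by precedence.

Unambiguous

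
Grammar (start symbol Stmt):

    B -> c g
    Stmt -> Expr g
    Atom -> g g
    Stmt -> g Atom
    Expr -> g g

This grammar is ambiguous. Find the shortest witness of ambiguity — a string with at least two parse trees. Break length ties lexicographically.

length 3: g g g has 2 parse trees

Two derivations of g g g:
  Stmt ⇒ Expr g ⇒ g g g
  Stmt ⇒ g Atom ⇒ g g g

g g g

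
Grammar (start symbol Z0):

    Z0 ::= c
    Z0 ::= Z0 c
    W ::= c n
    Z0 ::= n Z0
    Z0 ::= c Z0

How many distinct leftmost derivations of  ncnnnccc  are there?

Parse trees for ncnnnccc (showing first 6 of 29):
  [Z0 [Z0 [Z0 n [Z0 c [Z0 n [Z0 n [Z0 n [Z0 c]]]]]] c] c]
  [Z0 [Z0 n [Z0 [Z0 c [Z0 n [Z0 n [Z0 n [Z0 c]]]]] c]] c]
  [Z0 [Z0 n [Z0 c [Z0 [Z0 n [Z0 n [Z0 n [Z0 c]]]] c]]] c]
  [Z0 [Z0 n [Z0 c [Z0 n [Z0 [Z0 n [Z0 n [Z0 c]]] c]]]] c]
  [Z0 [Z0 n [Z0 c [Z0 n [Z0 n [Z0 [Z0 n [Z0 c]] c]]]]] c]
  [Z0 [Z0 n [Z0 c [Z0 n [Z0 n [Z0 n [Z0 [Z0 c] c]]]]]] c]

29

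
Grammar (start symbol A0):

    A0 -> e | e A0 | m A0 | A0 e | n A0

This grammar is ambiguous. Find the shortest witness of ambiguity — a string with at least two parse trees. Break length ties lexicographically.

length 1: no string has ≥2 trees
length 2: e e has 2 parse trees

Two derivations of e e:
  A0 ⇒ e A0 ⇒ e e
  A0 ⇒ A0 e ⇒ e e

e e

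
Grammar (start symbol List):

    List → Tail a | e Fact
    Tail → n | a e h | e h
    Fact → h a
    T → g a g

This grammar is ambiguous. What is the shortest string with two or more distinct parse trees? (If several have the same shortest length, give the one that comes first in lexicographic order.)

length 2: no string has ≥2 trees
length 3: e h a has 2 parse trees

Two derivations of e h a:
  List ⇒ Tail a ⇒ e h a
  List ⇒ e Fact ⇒ e h a

e h a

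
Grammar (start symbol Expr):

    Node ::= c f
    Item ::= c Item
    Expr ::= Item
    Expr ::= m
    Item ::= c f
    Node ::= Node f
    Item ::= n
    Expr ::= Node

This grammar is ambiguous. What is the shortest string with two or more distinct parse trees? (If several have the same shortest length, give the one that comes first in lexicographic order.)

length 1: no string has ≥2 trees
length 2: c f has 2 parse trees

Two derivations of c f:
  Expr ⇒ Item ⇒ c f
  Expr ⇒ Node ⇒ c f

c f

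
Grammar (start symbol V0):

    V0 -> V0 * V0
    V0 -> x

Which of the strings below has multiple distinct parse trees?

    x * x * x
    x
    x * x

x * x * x: 2 trees
x: 1 tree
x * x: 1 tree

x * x * x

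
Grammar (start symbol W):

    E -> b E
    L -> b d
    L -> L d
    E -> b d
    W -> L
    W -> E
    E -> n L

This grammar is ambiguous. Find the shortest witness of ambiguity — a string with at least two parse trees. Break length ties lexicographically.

length 2: b d has 2 parse trees

Two derivations of b d:
  W ⇒ L ⇒ b d
  W ⇒ E ⇒ b d

b d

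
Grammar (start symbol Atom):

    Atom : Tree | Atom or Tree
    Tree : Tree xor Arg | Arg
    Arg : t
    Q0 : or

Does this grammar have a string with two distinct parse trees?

(Q0 is unreachable from Atom, so its rules don't affect L(Atom).) Atom → Atom or Tree | Tree  ;  Tree → Tree xor Arg | Arg  — a left-associative chain with Arg at the bottom. Each string factors uniquely by precedence.

Unambiguous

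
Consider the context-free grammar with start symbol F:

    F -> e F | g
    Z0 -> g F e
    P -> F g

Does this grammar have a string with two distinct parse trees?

Unambiguous

(Z0, P are unreachable from F, so their rules don't affect L(F).) Restricted to the reachable nonterminals, every rule has the form A → t or A → t B, and no two rules for the same A share a first terminal. The grammar encodes a DFA — one run per string.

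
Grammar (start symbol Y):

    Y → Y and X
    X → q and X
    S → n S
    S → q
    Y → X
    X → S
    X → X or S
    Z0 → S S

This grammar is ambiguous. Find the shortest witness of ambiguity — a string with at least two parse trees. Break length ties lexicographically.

length 1: no string has ≥2 trees
length 2: no string has ≥2 trees
length 3: q and q has 2 parse trees

Two derivations of q and q:
  Y ⇒ Y and X ⇒ X and X ⇒ S and X ⇒ q and X ⇒ q and S ⇒ q and q
  Y ⇒ X ⇒ q and X ⇒ q and S ⇒ q and q

q and q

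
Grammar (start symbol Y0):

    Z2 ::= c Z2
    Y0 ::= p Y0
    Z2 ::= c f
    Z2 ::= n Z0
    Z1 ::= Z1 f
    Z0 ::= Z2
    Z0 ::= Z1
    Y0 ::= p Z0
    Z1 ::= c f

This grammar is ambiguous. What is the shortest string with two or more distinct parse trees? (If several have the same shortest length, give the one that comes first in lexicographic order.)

length 3: p c f has 2 parse trees

Two derivations of p c f:
  Y0 ⇒ p Z0 ⇒ p Z2 ⇒ p c f
  Y0 ⇒ p Z0 ⇒ p Z1 ⇒ p c f

p c f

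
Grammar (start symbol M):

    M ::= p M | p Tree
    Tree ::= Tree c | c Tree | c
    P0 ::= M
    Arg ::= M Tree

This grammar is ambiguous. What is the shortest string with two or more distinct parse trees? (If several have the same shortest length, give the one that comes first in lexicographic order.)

p c c

length 2: no string has ≥2 trees
length 3: p c c has 2 parse trees

Two derivations of p c c:
  M ⇒ p Tree ⇒ p Tree c ⇒ p c c
  M ⇒ p Tree ⇒ p c Tree ⇒ p c c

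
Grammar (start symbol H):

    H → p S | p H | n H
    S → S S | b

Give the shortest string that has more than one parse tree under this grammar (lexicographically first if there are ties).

length 2: no string has ≥2 trees
length 3: no string has ≥2 trees
length 4: p b b b has 2 parse trees

Two derivations of p b b b:
  H ⇒ p S ⇒ p S S ⇒ p S S S ⇒ p b S S ⇒ p b b S ⇒ p b b b
  H ⇒ p S ⇒ p S S ⇒ p b S ⇒ p b S S ⇒ p b b S ⇒ p b b b

p b b b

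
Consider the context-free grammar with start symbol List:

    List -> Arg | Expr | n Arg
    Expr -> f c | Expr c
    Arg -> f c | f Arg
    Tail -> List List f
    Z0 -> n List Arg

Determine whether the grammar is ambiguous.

Witness: f c

Derivation 1: List ⇒ Arg ⇒ f c
Derivation 2: List ⇒ Expr ⇒ f c

Two distinct leftmost derivations for the same string.

Ambiguous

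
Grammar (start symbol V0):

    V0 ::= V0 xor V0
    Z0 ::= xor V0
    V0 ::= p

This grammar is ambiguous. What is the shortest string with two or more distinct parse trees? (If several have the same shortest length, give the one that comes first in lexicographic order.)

length 1: no string has ≥2 trees
length 3: no string has ≥2 trees
length 5: p xor p xor p has 2 parse trees

Two derivations of p xor p xor p:
  V0 ⇒ V0 xor V0 ⇒ V0 xor V0 xor V0 ⇒ p xor V0 xor V0 ⇒ p xor p xor V0 ⇒ p xor p xor p
  V0 ⇒ V0 xor V0 ⇒ p xor V0 ⇒ p xor V0 xor V0 ⇒ p xor p xor V0 ⇒ p xor p xor p

p xor p xor p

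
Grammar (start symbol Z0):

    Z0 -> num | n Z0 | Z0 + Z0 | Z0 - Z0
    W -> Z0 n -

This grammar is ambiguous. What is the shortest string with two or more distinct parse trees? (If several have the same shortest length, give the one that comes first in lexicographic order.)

length 1: no string has ≥2 trees
length 2: no string has ≥2 trees
length 3: no string has ≥2 trees
length 4: n num + num has 2 parse trees

Two derivations of n num + num:
  Z0 ⇒ n Z0 ⇒ n Z0 + Z0 ⇒ n num + Z0 ⇒ n num + num
  Z0 ⇒ Z0 + Z0 ⇒ n Z0 + Z0 ⇒ n num + Z0 ⇒ n num + num

n num + num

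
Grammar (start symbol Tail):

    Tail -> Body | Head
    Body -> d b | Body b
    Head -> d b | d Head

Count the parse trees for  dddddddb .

Parse trees for dddddddb:
  [Tail [Head d [Head d [Head d [Head d [Head d [Head d [Head d b]]]]]]]]

1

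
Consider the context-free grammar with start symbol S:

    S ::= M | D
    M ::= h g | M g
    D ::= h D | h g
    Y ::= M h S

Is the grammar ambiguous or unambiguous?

Witness: h g

Derivation 1: S ⇒ M ⇒ h g
Derivation 2: S ⇒ D ⇒ h g

Two distinct leftmost derivations for the same string.

Ambiguous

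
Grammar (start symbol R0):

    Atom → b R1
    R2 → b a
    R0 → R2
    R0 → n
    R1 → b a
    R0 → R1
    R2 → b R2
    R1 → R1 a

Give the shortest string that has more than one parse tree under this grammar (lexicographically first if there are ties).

length 1: no string has ≥2 trees
length 2: b a has 2 parse trees

Two derivations of b a:
  R0 ⇒ R2 ⇒ b a
  R0 ⇒ R1 ⇒ b a

b a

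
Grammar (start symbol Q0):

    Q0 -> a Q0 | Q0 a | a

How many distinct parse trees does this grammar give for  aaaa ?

Parse trees for aaaa:
  [Q0 a [Q0 a [Q0 a [Q0 a]]]]
  [Q0 a [Q0 a [Q0 [Q0 a] a]]]
  [Q0 a [Q0 [Q0 a [Q0 a]] a]]
  [Q0 a [Q0 [Q0 [Q0 a] a] a]]
  [Q0 [Q0 a [Q0 a [Q0 a]]] a]
  [Q0 [Q0 a [Q0 [Q0 a] a]] a]
  [Q0 [Q0 [Q0 a [Q0 a]] a] a]
  [Q0 [Q0 [Q0 [Q0 a] a] a] a]

8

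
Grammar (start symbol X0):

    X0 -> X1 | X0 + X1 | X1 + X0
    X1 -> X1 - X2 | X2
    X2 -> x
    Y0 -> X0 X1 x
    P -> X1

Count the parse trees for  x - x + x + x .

4

Parse trees for x - x + x + x:
  [X0 [X0 [X0 [X1 [X1 [X2 x]] - [X2 x]]] + [X1 [X2 x]]] + [X1 [X2 x]]]
  [X0 [X0 [X1 [X1 [X2 x]] - [X2 x]] + [X0 [X1 [X2 x]]]] + [X1 [X2 x]]]
  [X0 [X1 [X1 [X2 x]] - [X2 x]] + [X0 [X0 [X1 [X2 x]]] + [X1 [X2 x]]]]
  [X0 [X1 [X1 [X2 x]] - [X2 x]] + [X0 [X1 [X2 x]] + [X0 [X1 [X2 x]]]]]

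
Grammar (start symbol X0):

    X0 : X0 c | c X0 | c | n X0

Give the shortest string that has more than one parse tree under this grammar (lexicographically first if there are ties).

length 1: no string has ≥2 trees
length 2: c c has 2 parse trees

Two derivations of c c:
  X0 ⇒ X0 c ⇒ c c
  X0 ⇒ c X0 ⇒ c c

c c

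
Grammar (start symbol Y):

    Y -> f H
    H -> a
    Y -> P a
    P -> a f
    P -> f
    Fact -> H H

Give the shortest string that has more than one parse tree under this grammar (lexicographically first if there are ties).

f a

length 2: f a has 2 parse trees

Two derivations of f a:
  Y ⇒ f H ⇒ f a
  Y ⇒ P a ⇒ f a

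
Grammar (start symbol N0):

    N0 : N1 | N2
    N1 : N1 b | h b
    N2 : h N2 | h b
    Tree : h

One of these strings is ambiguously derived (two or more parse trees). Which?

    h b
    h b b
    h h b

h b: 2 trees
h b b: 1 tree
h h b: 1 tree

h b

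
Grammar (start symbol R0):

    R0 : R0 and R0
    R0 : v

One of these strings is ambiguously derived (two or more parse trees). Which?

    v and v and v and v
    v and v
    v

v and v and v and v

v and v and v and v: 5 trees
v and v: 1 tree
v: 1 tree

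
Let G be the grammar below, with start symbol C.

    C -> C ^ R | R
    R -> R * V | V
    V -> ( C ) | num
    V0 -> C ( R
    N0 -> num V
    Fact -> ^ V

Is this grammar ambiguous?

Unambiguous

Only C, R, V are reachable from C; ignoring the rest: This is a standard precedence ladder (C over R over V), with each level left-recursive on its own operator ('^' at C, '*' at R). That structure is LR(1), hence unambiguous.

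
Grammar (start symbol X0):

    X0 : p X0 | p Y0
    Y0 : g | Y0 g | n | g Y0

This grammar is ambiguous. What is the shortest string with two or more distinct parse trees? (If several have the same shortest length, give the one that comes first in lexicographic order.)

p g g

length 2: no string has ≥2 trees
length 3: p g g has 2 parse trees

Two derivations of p g g:
  X0 ⇒ p Y0 ⇒ p Y0 g ⇒ p g g
  X0 ⇒ p Y0 ⇒ p g Y0 ⇒ p g g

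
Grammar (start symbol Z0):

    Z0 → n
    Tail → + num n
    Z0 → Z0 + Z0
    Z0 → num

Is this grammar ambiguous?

Ambiguous

Witness: n + n + n

Derivation 1: Z0 ⇒ Z0 + Z0 ⇒ n + Z0 ⇒ n + Z0 + Z0 ⇒ n + n + Z0 ⇒ n + n + n
Derivation 2: Z0 ⇒ Z0 + Z0 ⇒ Z0 + Z0 + Z0 ⇒ n + Z0 + Z0 ⇒ n + n + Z0 ⇒ n + n + n

Two distinct leftmost derivations for the same string.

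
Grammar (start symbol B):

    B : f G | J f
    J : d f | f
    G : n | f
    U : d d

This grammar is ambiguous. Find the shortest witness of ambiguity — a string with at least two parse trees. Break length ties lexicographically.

f f

length 2: f f has 2 parse trees

Two derivations of f f:
  B ⇒ f G ⇒ f f
  B ⇒ J f ⇒ f f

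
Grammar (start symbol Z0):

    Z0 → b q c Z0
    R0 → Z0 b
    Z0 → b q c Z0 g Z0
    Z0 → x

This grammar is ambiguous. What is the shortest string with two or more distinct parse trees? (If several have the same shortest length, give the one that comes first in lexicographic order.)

b q c b q c x g x

length 1: no string has ≥2 trees
length 4: no string has ≥2 trees
length 6: no string has ≥2 trees
length 7: no string has ≥2 trees
length 9: b q c b q c x g x has 2 parse trees

Two derivations of b q c b q c x g x:
  Z0 ⇒ b q c Z0 ⇒ b q c b q c Z0 g Z0 ⇒ b q c b q c x g Z0 ⇒ b q c b q c x g x
  Z0 ⇒ b q c Z0 g Z0 ⇒ b q c b q c Z0 g Z0 ⇒ b q c b q c x g Z0 ⇒ b q c b q c x g x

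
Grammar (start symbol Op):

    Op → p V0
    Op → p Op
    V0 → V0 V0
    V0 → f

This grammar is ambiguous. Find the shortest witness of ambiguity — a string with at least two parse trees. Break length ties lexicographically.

p f f f

length 2: no string has ≥2 trees
length 3: no string has ≥2 trees
length 4: p f f f has 2 parse trees

Two derivations of p f f f:
  Op ⇒ p V0 ⇒ p V0 V0 ⇒ p V0 V0 V0 ⇒ p f V0 V0 ⇒ p f f V0 ⇒ p f f f
  Op ⇒ p V0 ⇒ p V0 V0 ⇒ p f V0 ⇒ p f V0 V0 ⇒ p f f V0 ⇒ p f f f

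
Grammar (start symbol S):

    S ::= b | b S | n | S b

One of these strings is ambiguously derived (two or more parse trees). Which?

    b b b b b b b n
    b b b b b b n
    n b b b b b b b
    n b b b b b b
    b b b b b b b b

b b b b b b b n: 1 tree
b b b b b b n: 1 tree
n b b b b b b b: 1 tree
n b b b b b b: 1 tree
b b b b b b b b: 128 trees

b b b b b b b b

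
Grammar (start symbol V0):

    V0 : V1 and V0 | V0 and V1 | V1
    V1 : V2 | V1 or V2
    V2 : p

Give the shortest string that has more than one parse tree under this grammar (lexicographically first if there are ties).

length 1: no string has ≥2 trees
length 3: p and p has 2 parse trees

Two derivations of p and p:
  V0 ⇒ V1 and V0 ⇒ V2 and V0 ⇒ p and V0 ⇒ p and V1 ⇒ p and V2 ⇒ p and p
  V0 ⇒ V0 and V1 ⇒ V1 and V1 ⇒ V2 and V1 ⇒ p and V1 ⇒ p and V2 ⇒ p and p

p and p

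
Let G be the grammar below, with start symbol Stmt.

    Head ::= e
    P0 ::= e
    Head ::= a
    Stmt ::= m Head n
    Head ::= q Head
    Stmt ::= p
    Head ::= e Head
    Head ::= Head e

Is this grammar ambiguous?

Witness: m e e n

Derivation 1: Stmt ⇒ m Head n ⇒ m e Head n ⇒ m e e n
Derivation 2: Stmt ⇒ m Head n ⇒ m Head e n ⇒ m e e n

Two distinct leftmost derivations for the same string.

Ambiguous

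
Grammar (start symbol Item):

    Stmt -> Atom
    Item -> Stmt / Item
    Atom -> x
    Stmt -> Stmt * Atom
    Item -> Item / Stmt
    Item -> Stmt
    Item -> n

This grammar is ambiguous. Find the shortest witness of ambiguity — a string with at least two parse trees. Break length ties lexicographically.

length 1: no string has ≥2 trees
length 3: x / x has 2 parse trees

Two derivations of x / x:
  Item ⇒ Stmt / Item ⇒ Atom / Item ⇒ x / Item ⇒ x / Stmt ⇒ x / Atom ⇒ x / x
  Item ⇒ Item / Stmt ⇒ Stmt / Stmt ⇒ Atom / Stmt ⇒ x / Stmt ⇒ x / Atom ⇒ x / x

x / x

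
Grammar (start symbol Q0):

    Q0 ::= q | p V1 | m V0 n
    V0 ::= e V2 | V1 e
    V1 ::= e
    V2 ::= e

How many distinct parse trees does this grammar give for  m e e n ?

2

Parse trees for m e e n:
  [Q0 m [V0 e [V2 e]] n]
  [Q0 m [V0 [V1 e] e] n]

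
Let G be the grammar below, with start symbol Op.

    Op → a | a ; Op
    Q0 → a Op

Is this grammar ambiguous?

Unambiguous

(Q0 is unreachable from Op, so its rules don't affect L(Op).) Right-recursive list with a separator: after each atom, whether the separator follows determines the rule. One parse per string.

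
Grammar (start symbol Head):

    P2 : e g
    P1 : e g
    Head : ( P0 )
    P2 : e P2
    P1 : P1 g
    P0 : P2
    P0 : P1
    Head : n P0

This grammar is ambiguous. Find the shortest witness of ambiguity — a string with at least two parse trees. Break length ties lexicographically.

length 3: n e g has 2 parse trees

Two derivations of n e g:
  Head ⇒ n P0 ⇒ n P2 ⇒ n e g
  Head ⇒ n P0 ⇒ n P1 ⇒ n e g

n e g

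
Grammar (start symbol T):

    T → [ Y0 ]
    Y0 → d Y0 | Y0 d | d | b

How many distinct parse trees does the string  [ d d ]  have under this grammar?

2

Parse trees for [ d d ]:
  [T [ [Y0 d [Y0 d]] ]]
  [T [ [Y0 [Y0 d] d] ]]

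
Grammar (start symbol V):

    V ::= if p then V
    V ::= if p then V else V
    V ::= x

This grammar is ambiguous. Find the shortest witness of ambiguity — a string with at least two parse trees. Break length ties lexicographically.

length 1: no string has ≥2 trees
length 4: no string has ≥2 trees
length 6: no string has ≥2 trees
length 7: no string has ≥2 trees
length 9: if p then if p then x else x has 2 parse trees

Two derivations of if p then if p then x else x:
  V ⇒ if p then V ⇒ if p then if p then V else V ⇒ if p then if p then x else V ⇒ if p then if p then x else x
  V ⇒ if p then V else V ⇒ if p then if p then V else V ⇒ if p then if p then x else V ⇒ if p then if p then x else x

if p then if p then x else x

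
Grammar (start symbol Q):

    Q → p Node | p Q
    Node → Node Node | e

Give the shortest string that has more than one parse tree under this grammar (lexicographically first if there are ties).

p e e e

length 2: no string has ≥2 trees
length 3: no string has ≥2 trees
length 4: p e e e has 2 parse trees

Two derivations of p e e e:
  Q ⇒ p Node ⇒ p Node Node ⇒ p Node Node Node ⇒ p e Node Node ⇒ p e e Node ⇒ p e e e
  Q ⇒ p Node ⇒ p Node Node ⇒ p e Node ⇒ p e Node Node ⇒ p e e Node ⇒ p e e e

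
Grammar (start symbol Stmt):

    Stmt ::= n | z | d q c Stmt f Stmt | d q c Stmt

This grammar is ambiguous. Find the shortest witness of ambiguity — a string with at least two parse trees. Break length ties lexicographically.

length 1: no string has ≥2 trees
length 4: no string has ≥2 trees
length 6: no string has ≥2 trees
length 7: no string has ≥2 trees
length 9: d q c d q c n f n has 2 parse trees

Two derivations of d q c d q c n f n:
  Stmt ⇒ d q c Stmt f Stmt ⇒ d q c d q c Stmt f Stmt ⇒ d q c d q c n f Stmt ⇒ d q c d q c n f n
  Stmt ⇒ d q c Stmt ⇒ d q c d q c Stmt f Stmt ⇒ d q c d q c n f Stmt ⇒ d q c d q c n f n

d q c d q c n f n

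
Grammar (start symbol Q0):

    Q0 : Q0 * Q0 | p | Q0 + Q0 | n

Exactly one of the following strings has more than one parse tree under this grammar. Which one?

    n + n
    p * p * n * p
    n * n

p * p * n * p

n + n: 1 tree
p * p * n * p: 5 trees
n * n: 1 tree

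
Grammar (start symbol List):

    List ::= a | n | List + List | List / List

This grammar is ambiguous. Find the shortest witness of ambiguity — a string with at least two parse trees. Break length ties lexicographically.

length 1: no string has ≥2 trees
length 3: no string has ≥2 trees
length 5: a + a + a has 2 parse trees

Two derivations of a + a + a:
  List ⇒ List + List ⇒ a + List ⇒ a + List + List ⇒ a + a + List ⇒ a + a + a
  List ⇒ List + List ⇒ List + List + List ⇒ a + List + List ⇒ a + a + List ⇒ a + a + a

a + a + a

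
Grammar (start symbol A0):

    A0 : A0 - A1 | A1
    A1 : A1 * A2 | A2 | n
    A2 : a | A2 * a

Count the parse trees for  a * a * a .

4

Parse trees for a * a * a:
  [A0 [A1 [A1 [A2 a]] * [A2 [A2 a] * a]]]
  [A0 [A1 [A1 [A1 [A2 a]] * [A2 a]] * [A2 a]]]
  [A0 [A1 [A1 [A2 [A2 a] * a]] * [A2 a]]]
  [A0 [A1 [A2 [A2 [A2 a] * a] * a]]]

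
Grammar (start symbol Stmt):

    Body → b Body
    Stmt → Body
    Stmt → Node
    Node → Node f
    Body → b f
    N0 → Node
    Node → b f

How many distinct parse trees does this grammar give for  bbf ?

Parse trees for bbf:
  [Stmt [Body b [Body b f]]]

1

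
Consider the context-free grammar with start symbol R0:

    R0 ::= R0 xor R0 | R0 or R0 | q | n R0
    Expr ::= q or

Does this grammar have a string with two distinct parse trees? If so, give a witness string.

Witness: n q or q

Derivation 1: R0 ⇒ R0 or R0 ⇒ n R0 or R0 ⇒ n q or R0 ⇒ n q or q
Derivation 2: R0 ⇒ n R0 ⇒ n R0 or R0 ⇒ n q or R0 ⇒ n q or q

Two distinct leftmost derivations for the same string.

Ambiguous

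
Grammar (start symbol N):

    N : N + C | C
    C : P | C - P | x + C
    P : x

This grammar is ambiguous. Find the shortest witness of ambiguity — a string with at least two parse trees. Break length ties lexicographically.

length 1: no string has ≥2 trees
length 3: x + x has 2 parse trees

Two derivations of x + x:
  N ⇒ N + C ⇒ C + C ⇒ P + C ⇒ x + C ⇒ x + P ⇒ x + x
  N ⇒ C ⇒ x + C ⇒ x + P ⇒ x + x

x + x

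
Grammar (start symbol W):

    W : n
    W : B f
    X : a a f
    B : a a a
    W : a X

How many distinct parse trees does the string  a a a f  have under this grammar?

2

Parse trees for a a a f:
  [W [B a a a] f]
  [W a [X a a f]]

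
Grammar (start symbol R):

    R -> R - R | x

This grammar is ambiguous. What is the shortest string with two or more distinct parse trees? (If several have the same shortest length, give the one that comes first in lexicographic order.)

length 1: no string has ≥2 trees
length 3: no string has ≥2 trees
length 5: x - x - x has 2 parse trees

Two derivations of x - x - x:
  R ⇒ R - R ⇒ R - R - R ⇒ x - R - R ⇒ x - x - R ⇒ x - x - x
  R ⇒ R - R ⇒ x - R ⇒ x - R - R ⇒ x - x - R ⇒ x - x - x

x - x - x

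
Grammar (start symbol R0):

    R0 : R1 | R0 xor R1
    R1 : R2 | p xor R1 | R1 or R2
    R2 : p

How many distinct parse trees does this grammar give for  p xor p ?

2

Parse trees for p xor p:
  [R0 [R1 p xor [R1 [R2 p]]]]
  [R0 [R0 [R1 [R2 p]]] xor [R1 [R2 p]]]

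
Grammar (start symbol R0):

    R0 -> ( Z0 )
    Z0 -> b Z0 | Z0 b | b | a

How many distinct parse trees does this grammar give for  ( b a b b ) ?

3

Parse trees for ( b a b b ):
  [R0 ( [Z0 b [Z0 [Z0 [Z0 a] b] b]] )]
  [R0 ( [Z0 [Z0 b [Z0 [Z0 a] b]] b] )]
  [R0 ( [Z0 [Z0 [Z0 b [Z0 a]] b] b] )]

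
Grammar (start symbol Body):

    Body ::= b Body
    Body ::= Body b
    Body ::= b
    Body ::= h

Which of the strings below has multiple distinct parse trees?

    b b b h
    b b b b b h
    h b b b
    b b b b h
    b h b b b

b b b h: 1 tree
b b b b b h: 1 tree
h b b b: 1 tree
b b b b h: 1 tree
b h b b b: 4 trees

b h b b b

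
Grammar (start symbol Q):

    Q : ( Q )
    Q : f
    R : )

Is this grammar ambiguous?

(R is unreachable from Q, so its rules don't affect L(Q).) L(Q) is { openⁿ atom closeⁿ : n ≥ 0 }. The bracket depth fixes n, and the derivation is forced at every step.

Unambiguous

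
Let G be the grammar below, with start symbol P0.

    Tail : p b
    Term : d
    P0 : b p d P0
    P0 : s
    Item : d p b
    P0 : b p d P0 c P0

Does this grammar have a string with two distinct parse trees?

Witness: b p d b p d s c s

Derivation 1: P0 ⇒ b p d P0 ⇒ b p d b p d P0 c P0 ⇒ b p d b p d s c P0 ⇒ b p d b p d s c s
Derivation 2: P0 ⇒ b p d P0 c P0 ⇒ b p d b p d P0 c P0 ⇒ b p d b p d s c P0 ⇒ b p d b p d s c s

Two distinct leftmost derivations for the same string.

Ambiguous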